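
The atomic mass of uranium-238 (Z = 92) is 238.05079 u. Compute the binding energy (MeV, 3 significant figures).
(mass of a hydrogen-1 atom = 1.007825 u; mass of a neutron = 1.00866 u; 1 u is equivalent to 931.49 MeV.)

With 92 protons and 146 neutrons (A = 238):
Total constituent mass: 92 × 1.007825 + 146 × 1.00866 = 239.984260 u
The mass defect is 239.984260 − 238.05079 = 1.933470 u.
Converting to energy: 1.933470 u × 931.49 MeV/u = 1801.01 MeV

1800 MeV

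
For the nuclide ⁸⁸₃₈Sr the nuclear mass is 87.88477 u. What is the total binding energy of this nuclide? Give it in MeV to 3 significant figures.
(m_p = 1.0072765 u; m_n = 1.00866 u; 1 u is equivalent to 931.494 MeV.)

768 MeV

Z = 38, so N = A − Z = 88 − 38 = 50.
Total constituent mass: 38 × 1.0072765 + 50 × 1.00866 = 88.7095070 u
Δm = 88.7095070 − 87.88477 = 0.8247370 u
E_B = 0.8247370 × 931.494 = 768.238 MeV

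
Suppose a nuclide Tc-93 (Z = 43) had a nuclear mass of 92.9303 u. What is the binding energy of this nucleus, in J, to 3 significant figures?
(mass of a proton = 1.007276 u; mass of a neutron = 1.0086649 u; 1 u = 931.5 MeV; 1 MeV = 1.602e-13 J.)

The nucleus contains 43 protons and 93 − 43 = 50 neutrons.
Total constituent mass: 43 × 1.007276 + 50 × 1.0086649 = 93.7461130 u
Mass defect Δm = 93.7461130 − 92.9303 = 0.8158130 u
E_B = 0.8158130 × 931.5 = 759.930 MeV
In joules: 759.930 MeV × 1.602e-13 J/MeV = 1.2174e-10 J

1.22e-10 J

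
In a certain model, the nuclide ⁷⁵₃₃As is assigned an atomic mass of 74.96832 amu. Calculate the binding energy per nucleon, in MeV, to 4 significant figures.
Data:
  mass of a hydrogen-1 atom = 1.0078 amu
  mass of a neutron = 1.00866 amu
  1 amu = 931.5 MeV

Total constituent mass: 33 × 1.0078 + 42 × 1.00866 = 75.62112 amu
The mass defect is 75.62112 − 74.96832 = 0.65280 amu.
Binding energy = Δm·c² = 0.65280 × 931.5 MeV/amu = 608.083 MeV
BE/A = 608.083 MeV / 75 = 8.108 MeV/nucleon

8.108 MeV/nucleon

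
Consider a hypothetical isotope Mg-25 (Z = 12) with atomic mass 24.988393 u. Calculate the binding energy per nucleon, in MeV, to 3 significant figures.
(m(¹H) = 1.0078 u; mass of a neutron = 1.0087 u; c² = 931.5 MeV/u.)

With 12 protons and 13 neutrons (A = 25):
Σm = 12·m(¹H) + 13·m_n = 12.0936 + 13.1131 = 25.2067 u
Δm = 25.2067 − 24.988393 = 0.218307 u
E_B = 0.218307 × 931.5 = 203.353 MeV
BE/A = 203.353 MeV / 25 = 8.134 MeV/nucleon

8.13 MeV/nucleon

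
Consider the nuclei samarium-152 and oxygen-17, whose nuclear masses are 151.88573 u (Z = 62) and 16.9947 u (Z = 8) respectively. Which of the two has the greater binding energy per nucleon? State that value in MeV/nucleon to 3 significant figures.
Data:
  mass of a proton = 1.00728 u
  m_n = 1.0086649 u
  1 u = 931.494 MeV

samarium-152: Σm = 62(1.00728) + 90(1.0086649) = 153.2312010 u; Δm = 1.3454710 u; E_B = 1253.3 MeV; E_B/A = 8.245 MeV
oxygen-17: Σm = 8(1.00728) + 9(1.0086649) = 17.1362241 u; Δm = 0.1415241 u; E_B = 131.829 MeV; E_B/A = 7.7546 MeV
samarium-152 has the higher binding energy per nucleon, so it is the more tightly bound nucleus.

samarium-152; 8.25 MeV/nucleon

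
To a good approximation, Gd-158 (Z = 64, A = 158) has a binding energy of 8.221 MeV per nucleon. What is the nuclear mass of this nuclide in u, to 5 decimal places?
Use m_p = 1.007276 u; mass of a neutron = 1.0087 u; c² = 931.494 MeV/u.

Total binding energy = 158 × 8.221 = 1298.918 MeV
Mass defect = 1298.918 MeV / (931.494 MeV/u) = 1.3944459 u
Constituent mass = 64(1.007276) + 94(1.0087) = 159.283464 u
Nuclear mass = 159.283464 − 1.3944459 = 157.8890181 u ≈ 157.88902 u (to 5 decimal places)

157.88902 u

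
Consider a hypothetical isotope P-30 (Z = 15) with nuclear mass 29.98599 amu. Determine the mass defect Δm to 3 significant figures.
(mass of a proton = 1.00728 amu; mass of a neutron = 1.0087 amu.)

The nucleus contains 15 protons and 30 − 15 = 15 neutrons.
Σm = 15·m_p + 15·m_n = 15.10920 + 15.1305 = 30.23970 amu
The mass defect is 30.23970 − 29.98599 = 0.25371 amu.

0.254 amu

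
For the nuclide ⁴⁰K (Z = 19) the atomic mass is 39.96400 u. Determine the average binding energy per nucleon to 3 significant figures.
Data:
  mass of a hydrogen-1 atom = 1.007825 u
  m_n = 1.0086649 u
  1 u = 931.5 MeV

With 19 protons and 21 neutrons (A = 40):
Total constituent mass: 19 × 1.007825 + 21 × 1.0086649 = 40.3306379 u
The mass defect is 40.3306379 − 39.96400 = 0.3666379 u.
Binding energy = Δm·c² = 0.3666379 × 931.5 MeV/u = 341.523 MeV
Per nucleon: 341.523 / 40 = 8.538 MeV

8.54 MeV/nucleon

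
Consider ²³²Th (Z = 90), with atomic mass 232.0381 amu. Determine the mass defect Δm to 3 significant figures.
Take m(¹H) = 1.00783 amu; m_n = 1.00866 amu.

1.90 amu

Σm = 90·m(¹H) + 142·m_n = 90.70470 + 143.22972 = 233.93442 amu
Mass defect Δm = 233.93442 − 232.0381 = 1.89632 amu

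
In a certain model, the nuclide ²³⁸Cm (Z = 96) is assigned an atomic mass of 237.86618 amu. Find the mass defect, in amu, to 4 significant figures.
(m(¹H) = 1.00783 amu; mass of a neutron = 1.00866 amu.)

Mass of separated nucleons = 96(1.00783) + 142(1.00866) = 96.75168 + 143.22972 = 239.98140 amu
Mass defect Δm = 239.98140 − 237.86618 = 2.11522 amu

2.115 amu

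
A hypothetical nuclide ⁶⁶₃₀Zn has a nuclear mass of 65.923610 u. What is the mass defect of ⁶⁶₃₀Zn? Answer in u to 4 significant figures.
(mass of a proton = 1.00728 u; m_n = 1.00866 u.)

0.6066 u

Mass of separated nucleons = 30(1.00728) + 36(1.00866) = 30.21840 + 36.31176 = 66.53016 u
Mass defect Δm = 66.53016 − 65.923610 = 0.606550 u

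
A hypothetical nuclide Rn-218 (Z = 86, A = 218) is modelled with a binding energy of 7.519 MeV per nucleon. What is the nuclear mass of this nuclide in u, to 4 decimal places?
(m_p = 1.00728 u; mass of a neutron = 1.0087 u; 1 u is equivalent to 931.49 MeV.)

218.0148 u

Total binding energy = 218 × 7.519 = 1639.142 MeV
Mass defect = 1639.142 MeV / (931.49 MeV/u) = 1.759699 u
Constituent mass = 86(1.00728) + 132(1.0087) = 219.77448 u
Nuclear mass = 219.77448 − 1.759699 = 218.014781 u ≈ 218.0148 u (to 4 decimal places)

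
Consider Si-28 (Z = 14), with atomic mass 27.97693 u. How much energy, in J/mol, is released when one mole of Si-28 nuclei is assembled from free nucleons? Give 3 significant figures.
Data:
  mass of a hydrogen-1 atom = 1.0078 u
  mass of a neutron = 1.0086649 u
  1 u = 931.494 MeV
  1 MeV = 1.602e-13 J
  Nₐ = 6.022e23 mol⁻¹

2.28e+13 J/mol

Total constituent mass: 14 × 1.0078 + 14 × 1.0086649 = 28.2305086 u
Δm = 28.2305086 − 27.97693 = 0.2535786 u
Converting to energy: 0.2535786 u × 931.494 MeV/u = 236.207 MeV
Per nucleus in joules: 236.207 MeV × 1.602e-13 J/MeV = 3.7840e-11 J
Per mole: 3.7840e-11 J × 6.022e23 mol⁻¹ = 2.2787e+13 J/mol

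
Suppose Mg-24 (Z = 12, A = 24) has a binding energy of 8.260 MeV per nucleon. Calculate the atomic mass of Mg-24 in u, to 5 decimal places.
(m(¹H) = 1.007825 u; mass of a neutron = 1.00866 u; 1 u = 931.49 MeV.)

Total binding energy = 24 × 8.260 = 198.240 MeV
Mass defect = 198.240 MeV / (931.49 MeV/u) = 0.2128203 u
Constituent mass = 12(1.007825) + 12(1.00866) = 24.197820 u
Atomic mass = 24.197820 − 0.2128203 = 23.9849997 u ≈ 23.98500 u (to 5 decimal places)

23.98500 u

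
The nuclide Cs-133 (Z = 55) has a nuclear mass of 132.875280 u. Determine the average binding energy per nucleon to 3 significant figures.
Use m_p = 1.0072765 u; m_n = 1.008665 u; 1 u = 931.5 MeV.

Σm = 55·m_p + 78·m_n = 55.4002075 + 78.675870 = 134.0760775 u
The mass defect is 134.0760775 − 132.875280 = 1.2007975 u.
Binding energy = Δm·c² = 1.2007975 × 931.5 MeV/u = 1118.54 MeV
BE/A = 1118.54 MeV / 133 = 8.410 MeV/nucleon

8.41 MeV/nucleon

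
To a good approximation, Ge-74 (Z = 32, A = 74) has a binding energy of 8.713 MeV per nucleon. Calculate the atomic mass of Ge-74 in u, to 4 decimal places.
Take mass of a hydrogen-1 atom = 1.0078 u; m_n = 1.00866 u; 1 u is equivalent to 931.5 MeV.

Total binding energy = 74 × 8.713 = 644.762 MeV
Mass defect = 644.762 MeV / (931.5 MeV/u) = 0.692176 u
Constituent mass = 32(1.0078) + 42(1.00866) = 74.61332 u
Atomic mass = 74.61332 − 0.692176 = 73.921144 u ≈ 73.9211 u (to 4 decimal places)

73.9211 u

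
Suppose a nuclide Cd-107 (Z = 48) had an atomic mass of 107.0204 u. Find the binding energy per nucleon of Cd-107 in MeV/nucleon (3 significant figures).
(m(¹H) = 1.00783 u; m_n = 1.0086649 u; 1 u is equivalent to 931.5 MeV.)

With 48 protons and 59 neutrons (A = 107):
Mass of separated nucleons = 48(1.00783) + 59(1.0086649) = 48.37584 + 59.5112291 = 107.8870691 u
Δm = 107.8870691 − 107.0204 = 0.8666691 u
Converting to energy: 0.8666691 u × 931.5 MeV/u = 807.302 MeV
Per nucleon: 807.302 / 107 = 7.5449 MeV

7.54 MeV/nucleon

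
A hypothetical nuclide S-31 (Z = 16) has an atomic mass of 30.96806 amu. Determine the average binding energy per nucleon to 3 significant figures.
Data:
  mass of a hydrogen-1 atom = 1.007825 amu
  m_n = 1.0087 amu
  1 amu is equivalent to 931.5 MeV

Total constituent mass: 16 × 1.007825 + 15 × 1.0087 = 31.255700 amu
Mass defect Δm = 31.255700 − 30.96806 = 0.287640 amu
Converting to energy: 0.287640 amu × 931.5 MeV/amu = 267.937 MeV
BE/A = 267.937 MeV / 31 = 8.643 MeV/nucleon

8.64 MeV/nucleon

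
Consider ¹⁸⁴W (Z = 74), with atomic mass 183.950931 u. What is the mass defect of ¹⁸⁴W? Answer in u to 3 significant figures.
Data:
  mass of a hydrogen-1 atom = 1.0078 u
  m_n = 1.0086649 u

Total constituent mass: 74 × 1.0078 + 110 × 1.0086649 = 185.5303390 u
Mass defect Δm = 185.5303390 − 183.950931 = 1.5794080 u

1.58 u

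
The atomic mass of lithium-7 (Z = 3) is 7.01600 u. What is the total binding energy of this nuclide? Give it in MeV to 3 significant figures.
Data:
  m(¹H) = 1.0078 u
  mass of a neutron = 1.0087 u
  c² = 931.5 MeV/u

39.3 MeV

With 3 protons and 4 neutrons (A = 7):
Total constituent mass: 3 × 1.0078 + 4 × 1.0087 = 7.0582 u
Δm = 7.0582 − 7.01600 = 0.04220 u
E_B = 0.04220 × 931.5 = 39.3093 MeV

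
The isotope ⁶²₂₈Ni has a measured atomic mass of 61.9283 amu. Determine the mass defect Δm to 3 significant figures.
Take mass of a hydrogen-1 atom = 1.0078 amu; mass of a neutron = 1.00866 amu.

The nucleus contains 28 protons and 62 − 28 = 34 neutrons.
Σm = 28·m(¹H) + 34·m_n = 28.2184 + 34.29444 = 62.51284 amu
The mass defect is 62.51284 − 61.9283 = 0.58454 amu.

0.585 amu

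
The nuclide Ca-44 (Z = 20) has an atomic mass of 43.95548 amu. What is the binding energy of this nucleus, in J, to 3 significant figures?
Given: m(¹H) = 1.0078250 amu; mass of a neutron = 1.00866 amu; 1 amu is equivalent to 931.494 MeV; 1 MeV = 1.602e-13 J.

6.10e-11 J

With 20 protons and 24 neutrons (A = 44):
Σm = 20·m(¹H) + 24·m_n = 20.1565000 + 24.20784 = 44.3643400 amu
Mass defect Δm = 44.3643400 − 43.95548 = 0.4088600 amu
Binding energy = Δm·c² = 0.4088600 × 931.494 MeV/amu = 380.851 MeV
In joules: 380.851 MeV × 1.602e-13 J/MeV = 6.1012e-11 J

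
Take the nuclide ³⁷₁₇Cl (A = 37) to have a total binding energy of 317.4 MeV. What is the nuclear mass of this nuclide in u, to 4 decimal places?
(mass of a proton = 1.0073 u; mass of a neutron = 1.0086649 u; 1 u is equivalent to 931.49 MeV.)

Mass defect = 317.4 MeV / (931.49 MeV/u) = 0.340744 u
Constituent mass = 17(1.0073) + 20(1.0086649) = 37.2973980 u
Nuclear mass = 37.2973980 − 0.340744 = 36.9566540 u ≈ 36.9567 u (to 4 decimal places)

36.9567 u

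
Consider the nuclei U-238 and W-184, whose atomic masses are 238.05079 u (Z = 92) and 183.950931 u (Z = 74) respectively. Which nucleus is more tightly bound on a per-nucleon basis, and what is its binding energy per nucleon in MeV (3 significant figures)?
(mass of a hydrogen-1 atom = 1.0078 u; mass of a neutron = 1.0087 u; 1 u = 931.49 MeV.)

U-238: Σm = 92(1.0078) + 146(1.0087) = 239.9878 u; Δm = 1.93701 u; E_B = 1804.3 MeV; E_B/A = 7.581 MeV
W-184: Σm = 74(1.0078) + 110(1.0087) = 185.5342 u; Δm = 1.583269 u; E_B = 1474.8 MeV; E_B/A = 8.015 MeV
W-184 has the higher binding energy per nucleon, so it is the more tightly bound nucleus.

W-184; 8.02 MeV/nucleon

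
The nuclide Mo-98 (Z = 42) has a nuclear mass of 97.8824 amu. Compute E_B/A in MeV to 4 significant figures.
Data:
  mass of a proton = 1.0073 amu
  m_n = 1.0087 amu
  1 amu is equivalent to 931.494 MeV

Mass of separated nucleons = 42(1.0073) + 56(1.0087) = 42.3066 + 56.4872 = 98.7938 amu
The mass defect is 98.7938 − 97.8824 = 0.9114 amu.
Converting to energy: 0.9114 amu × 931.494 MeV/amu = 848.964 MeV
Dividing by A = 98 gives 8.663 MeV per nucleon.

8.663 MeV/nucleon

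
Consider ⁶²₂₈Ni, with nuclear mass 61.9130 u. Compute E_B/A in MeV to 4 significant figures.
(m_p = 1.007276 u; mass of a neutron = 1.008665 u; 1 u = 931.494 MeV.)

8.794 MeV/nucleon

Total constituent mass: 28 × 1.007276 + 34 × 1.008665 = 62.498338 u
The mass defect is 62.498338 − 61.9130 = 0.585338 u.
Binding energy = Δm·c² = 0.585338 × 931.494 MeV/u = 545.239 MeV
Per nucleon: 545.239 / 62 = 8.794 MeV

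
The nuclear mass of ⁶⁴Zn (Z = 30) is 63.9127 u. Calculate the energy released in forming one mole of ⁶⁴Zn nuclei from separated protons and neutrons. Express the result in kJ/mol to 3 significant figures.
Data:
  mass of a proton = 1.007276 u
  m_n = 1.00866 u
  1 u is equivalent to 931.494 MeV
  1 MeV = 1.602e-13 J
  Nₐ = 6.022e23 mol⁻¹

The nucleus contains 30 protons and 64 − 30 = 34 neutrons.
Mass of separated nucleons = 30(1.007276) + 34(1.00866) = 30.218280 + 34.29444 = 64.512720 u
The mass defect is 64.512720 − 63.9127 = 0.600020 u.
E_B = 0.600020 × 931.494 = 558.915 MeV
Per nucleus in joules: 558.915 MeV × 1.602e-13 J/MeV = 8.9538e-11 J
Per mole: 8.9538e-11 J × 6.022e23 mol⁻¹ = 5.3920e+13 J/mol

5.39e+10 kJ/mol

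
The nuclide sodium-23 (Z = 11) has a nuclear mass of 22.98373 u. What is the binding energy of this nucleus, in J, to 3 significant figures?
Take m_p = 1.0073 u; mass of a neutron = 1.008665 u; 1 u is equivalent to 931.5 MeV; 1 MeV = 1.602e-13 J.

2.99e-11 J

The nucleus contains 11 protons and 23 − 11 = 12 neutrons.
Total constituent mass: 11 × 1.0073 + 12 × 1.008665 = 23.184280 u
Mass defect Δm = 23.184280 − 22.98373 = 0.200550 u
Converting to energy: 0.200550 u × 931.5 MeV/u = 186.812 MeV
In joules: 186.812 MeV × 1.602e-13 J/MeV = 2.9927e-11 J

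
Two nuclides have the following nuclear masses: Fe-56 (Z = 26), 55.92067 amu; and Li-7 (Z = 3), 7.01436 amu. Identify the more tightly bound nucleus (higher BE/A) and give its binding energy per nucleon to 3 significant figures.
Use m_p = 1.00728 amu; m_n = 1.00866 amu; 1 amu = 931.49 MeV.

Fe-56: Σm = 26(1.00728) + 30(1.00866) = 56.44908 amu; Δm = 0.52841 amu; E_B = 492.21 MeV; E_B/A = 8.789 MeV
Li-7: Σm = 3(1.00728) + 4(1.00866) = 7.05648 amu; Δm = 0.04212 amu; E_B = 39.234 MeV; E_B/A = 5.6049 MeV
Fe-56 has the higher binding energy per nucleon, so it is the more tightly bound nucleus.

Fe-56; 8.79 MeV/nucleon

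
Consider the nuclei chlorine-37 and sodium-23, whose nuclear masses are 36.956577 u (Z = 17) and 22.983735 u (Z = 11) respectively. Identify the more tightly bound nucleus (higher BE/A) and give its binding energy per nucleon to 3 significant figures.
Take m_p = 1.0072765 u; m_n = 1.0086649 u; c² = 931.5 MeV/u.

chlorine-37: Σm = 17(1.0072765) + 20(1.0086649) = 37.2969985 u; Δm = 0.3404215 u; E_B = 317.10 MeV; E_B/A = 8.570 MeV
sodium-23: Σm = 11(1.0072765) + 12(1.0086649) = 23.1840203 u; Δm = 0.2002853 u; E_B = 186.57 MeV; E_B/A = 8.112 MeV
chlorine-37 has the higher binding energy per nucleon, so it is the more tightly bound nucleus.

chlorine-37; 8.57 MeV/nucleon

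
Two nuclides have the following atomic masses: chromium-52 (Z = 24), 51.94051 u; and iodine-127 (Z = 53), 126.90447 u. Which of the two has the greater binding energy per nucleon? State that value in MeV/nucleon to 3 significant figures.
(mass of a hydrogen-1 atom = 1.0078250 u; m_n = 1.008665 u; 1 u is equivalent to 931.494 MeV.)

chromium-52; 8.78 MeV/nucleon

chromium-52: Σm = 24(1.0078250) + 28(1.008665) = 52.4304200 u; Δm = 0.4899100 u; E_B = 456.35 MeV; E_B/A = 8.776 MeV
iodine-127: Σm = 53(1.0078250) + 74(1.008665) = 128.0559350 u; Δm = 1.1514650 u; E_B = 1072.6 MeV; E_B/A = 8.446 MeV
chromium-52 has the higher binding energy per nucleon, so it is the more tightly bound nucleus.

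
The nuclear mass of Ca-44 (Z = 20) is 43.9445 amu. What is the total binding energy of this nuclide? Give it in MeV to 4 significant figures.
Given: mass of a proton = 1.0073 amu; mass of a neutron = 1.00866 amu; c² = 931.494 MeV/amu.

Z = 20, so N = A − Z = 44 − 20 = 24.
Σm = 20·m_p + 24·m_n = 20.1460 + 24.20784 = 44.35384 amu
Δm = 44.35384 − 43.9445 = 0.40934 amu
Converting to energy: 0.40934 amu × 931.494 MeV/amu = 381.298 MeV

381.3 MeV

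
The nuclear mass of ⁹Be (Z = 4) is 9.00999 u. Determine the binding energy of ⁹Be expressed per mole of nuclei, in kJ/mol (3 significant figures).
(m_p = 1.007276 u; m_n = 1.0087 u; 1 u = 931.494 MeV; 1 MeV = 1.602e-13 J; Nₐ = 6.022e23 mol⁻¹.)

Σm = 4·m_p + 5·m_n = 4.029104 + 5.0435 = 9.072604 u
The mass defect is 9.072604 − 9.00999 = 0.062614 u.
E_B = 0.062614 × 931.494 = 58.3246 MeV
Per nucleus in joules: 58.3246 MeV × 1.602e-13 J/MeV = 9.3436e-12 J
Per mole: 9.3436e-12 J × 6.022e23 mol⁻¹ = 5.6267e+12 J/mol

5.63e+09 kJ/mol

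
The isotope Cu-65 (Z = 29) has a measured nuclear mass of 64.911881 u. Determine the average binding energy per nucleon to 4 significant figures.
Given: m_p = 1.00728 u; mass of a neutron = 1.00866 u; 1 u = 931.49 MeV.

With 29 protons and 36 neutrons (A = 65):
Mass of separated nucleons = 29(1.00728) + 36(1.00866) = 29.21112 + 36.31176 = 65.52288 u
Δm = 65.52288 − 64.911881 = 0.610999 u
E_B = 0.610999 × 931.49 = 569.139 MeV
Dividing by A = 65 gives 8.756 MeV per nucleon.

8.756 MeV/nucleon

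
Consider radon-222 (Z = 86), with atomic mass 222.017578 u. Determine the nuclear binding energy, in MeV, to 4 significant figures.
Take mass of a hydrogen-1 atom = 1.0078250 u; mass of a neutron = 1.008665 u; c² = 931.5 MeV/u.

Mass of separated nucleons = 86(1.0078250) + 136(1.008665) = 86.6729500 + 137.178440 = 223.8513900 u
Mass defect Δm = 223.8513900 − 222.017578 = 1.8338120 u
Converting to energy: 1.8338120 u × 931.5 MeV/u = 1708.20 MeV

1708 MeV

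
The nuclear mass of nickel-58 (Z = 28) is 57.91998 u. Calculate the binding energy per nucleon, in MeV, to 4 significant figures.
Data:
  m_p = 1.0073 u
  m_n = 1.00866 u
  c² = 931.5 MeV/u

Z = 28, so N = A − Z = 58 − 28 = 30.
Σm = 28·m_p + 30·m_n = 28.2044 + 30.25980 = 58.46420 u
The mass defect is 58.46420 − 57.91998 = 0.54422 u.
E_B = 0.54422 × 931.5 = 506.941 MeV
BE/A = 506.941 MeV / 58 = 8.740 MeV/nucleon

8.740 MeV/nucleon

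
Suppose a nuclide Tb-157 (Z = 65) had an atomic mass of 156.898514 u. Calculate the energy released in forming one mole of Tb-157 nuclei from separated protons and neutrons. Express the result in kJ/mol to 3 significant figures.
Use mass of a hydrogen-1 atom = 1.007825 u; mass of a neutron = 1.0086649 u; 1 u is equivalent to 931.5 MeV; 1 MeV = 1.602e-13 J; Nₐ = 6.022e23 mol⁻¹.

Σm = 65·m(¹H) + 92·m_n = 65.508625 + 92.7971708 = 158.3057958 u
Mass defect Δm = 158.3057958 − 156.898514 = 1.4072818 u
Binding energy = Δm·c² = 1.4072818 × 931.5 MeV/u = 1310.88 MeV
Per nucleus in joules: 1310.88 MeV × 1.602e-13 J/MeV = 2.1000e-10 J
Per mole: 2.1000e-10 J × 6.022e23 mol⁻¹ = 1.2646e+14 J/mol

1.26e+11 kJ/mol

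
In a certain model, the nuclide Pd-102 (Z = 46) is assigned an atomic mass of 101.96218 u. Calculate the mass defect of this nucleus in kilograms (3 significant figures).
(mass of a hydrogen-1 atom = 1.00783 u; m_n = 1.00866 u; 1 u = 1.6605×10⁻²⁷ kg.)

1.47e-27 kg

Total constituent mass: 46 × 1.00783 + 56 × 1.00866 = 102.84514 u
Δm = 102.84514 − 101.96218 = 0.88296 u
In SI units: 0.88296 u × 1.6605×10⁻²⁷ kg/u = 1.4662e-27 kg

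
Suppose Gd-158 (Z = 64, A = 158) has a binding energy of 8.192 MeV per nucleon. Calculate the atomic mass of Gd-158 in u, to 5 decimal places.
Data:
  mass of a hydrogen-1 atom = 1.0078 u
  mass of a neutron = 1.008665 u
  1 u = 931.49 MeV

157.92418 u

Total binding energy = 158 × 8.192 = 1294.336 MeV
Mass defect = 1294.336 MeV / (931.49 MeV/u) = 1.3895329 u
Constituent mass = 64(1.0078) + 94(1.008665) = 159.313710 u
Atomic mass = 159.313710 − 1.3895329 = 157.9241771 u ≈ 157.92418 u (to 5 decimal places)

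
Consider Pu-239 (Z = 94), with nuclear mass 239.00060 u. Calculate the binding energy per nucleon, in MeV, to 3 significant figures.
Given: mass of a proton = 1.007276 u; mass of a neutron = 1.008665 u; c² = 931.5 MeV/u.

With 94 protons and 145 neutrons (A = 239):
Total constituent mass: 94 × 1.007276 + 145 × 1.008665 = 240.940369 u
The mass defect is 240.940369 − 239.00060 = 1.939769 u.
Binding energy = Δm·c² = 1.939769 × 931.5 MeV/u = 1806.89 MeV
Dividing by A = 239 gives 7.560 MeV per nucleon.

7.56 MeV/nucleon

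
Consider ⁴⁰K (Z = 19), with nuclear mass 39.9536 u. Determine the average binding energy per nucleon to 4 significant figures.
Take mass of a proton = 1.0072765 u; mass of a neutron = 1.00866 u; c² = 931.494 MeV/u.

8.535 MeV/nucleon

Mass of separated nucleons = 19(1.0072765) + 21(1.00866) = 19.1382535 + 21.18186 = 40.3201135 u
Δm = 40.3201135 − 39.9536 = 0.3665135 u
Binding energy = Δm·c² = 0.3665135 × 931.494 MeV/u = 341.405 MeV
BE/A = 341.405 MeV / 40 = 8.535 MeV/nucleon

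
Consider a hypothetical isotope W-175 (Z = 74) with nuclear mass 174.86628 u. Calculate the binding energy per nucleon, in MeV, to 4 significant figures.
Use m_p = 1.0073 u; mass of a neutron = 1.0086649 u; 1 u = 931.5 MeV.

8.246 MeV/nucleon

The nucleus contains 74 protons and 175 − 74 = 101 neutrons.
Σm = 74·m_p + 101·m_n = 74.5402 + 101.8751549 = 176.4153549 u
Mass defect Δm = 176.4153549 − 174.86628 = 1.5490749 u
Binding energy = Δm·c² = 1.5490749 × 931.5 MeV/u = 1442.963 MeV
Dividing by A = 175 gives 8.246 MeV per nucleon.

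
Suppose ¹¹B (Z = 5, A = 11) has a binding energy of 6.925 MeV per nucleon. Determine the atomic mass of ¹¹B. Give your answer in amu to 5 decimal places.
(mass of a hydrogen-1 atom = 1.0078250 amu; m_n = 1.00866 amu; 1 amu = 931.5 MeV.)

11.00931 amu

Total binding energy = 11 × 6.925 = 76.175 MeV
Mass defect = 76.175 MeV / (931.5 MeV/amu) = 0.0817767 amu
Constituent mass = 5(1.0078250) + 6(1.00866) = 11.0910850 amu
Atomic mass = 11.0910850 − 0.0817767 = 11.0093083 amu ≈ 11.00931 amu (to 5 decimal places)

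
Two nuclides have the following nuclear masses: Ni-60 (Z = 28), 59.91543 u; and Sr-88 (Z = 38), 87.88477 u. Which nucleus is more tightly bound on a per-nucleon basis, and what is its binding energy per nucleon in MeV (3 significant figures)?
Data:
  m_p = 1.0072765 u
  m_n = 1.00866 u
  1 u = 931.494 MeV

Ni-60; 8.78 MeV/nucleon

Ni-60: Σm = 28(1.0072765) + 32(1.00866) = 60.4808620 u; Δm = 0.5654320 u; E_B = 526.70 MeV; E_B/A = 8.778 MeV
Sr-88: Σm = 38(1.0072765) + 50(1.00866) = 88.7095070 u; Δm = 0.8247370 u; E_B = 768.24 MeV; E_B/A = 8.730 MeV
Ni-60 has the higher binding energy per nucleon, so it is the more tightly bound nucleus.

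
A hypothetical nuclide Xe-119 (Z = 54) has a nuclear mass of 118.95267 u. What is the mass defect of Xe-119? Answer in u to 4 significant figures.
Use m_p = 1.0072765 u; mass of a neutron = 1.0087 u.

The nucleus contains 54 protons and 119 − 54 = 65 neutrons.
Mass of separated nucleons = 54(1.0072765) + 65(1.0087) = 54.3929310 + 65.5655 = 119.9584310 u
Δm = 119.9584310 − 118.95267 = 1.0057610 u

1.006 u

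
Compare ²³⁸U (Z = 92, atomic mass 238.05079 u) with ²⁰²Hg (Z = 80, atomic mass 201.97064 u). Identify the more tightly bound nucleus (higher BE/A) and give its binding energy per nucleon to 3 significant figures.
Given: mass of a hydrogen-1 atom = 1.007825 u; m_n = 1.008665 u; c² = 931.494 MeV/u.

²³⁸U: Σm = 92(1.007825) + 146(1.008665) = 239.984990 u; Δm = 1.934200 u; E_B = 1801.7 MeV; E_B/A = 7.570 MeV
²⁰²Hg: Σm = 80(1.007825) + 122(1.008665) = 203.683130 u; Δm = 1.712490 u; E_B = 1595.2 MeV; E_B/A = 7.897 MeV
²⁰²Hg has the higher binding energy per nucleon, so it is the more tightly bound nucleus.

²⁰²Hg; 7.90 MeV/nucleon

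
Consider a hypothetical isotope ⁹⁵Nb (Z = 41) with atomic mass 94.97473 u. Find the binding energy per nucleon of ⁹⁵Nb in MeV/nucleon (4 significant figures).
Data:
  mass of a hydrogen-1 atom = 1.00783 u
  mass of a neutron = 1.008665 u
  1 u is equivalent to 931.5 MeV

Z = 41, so N = A − Z = 95 − 41 = 54.
Total constituent mass: 41 × 1.00783 + 54 × 1.008665 = 95.788940 u
The mass defect is 95.788940 − 94.97473 = 0.814210 u.
Converting to energy: 0.814210 u × 931.5 MeV/u = 758.437 MeV
Per nucleon: 758.437 / 95 = 7.984 MeV

7.984 MeV/nucleon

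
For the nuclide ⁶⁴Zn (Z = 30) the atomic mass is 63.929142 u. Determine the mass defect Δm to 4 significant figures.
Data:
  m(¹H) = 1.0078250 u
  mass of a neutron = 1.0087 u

Z = 30, so N = A − Z = 64 − 30 = 34.
Total constituent mass: 30 × 1.0078250 + 34 × 1.0087 = 64.5305500 u
Δm = 64.5305500 − 63.929142 = 0.6014080 u

0.6014 u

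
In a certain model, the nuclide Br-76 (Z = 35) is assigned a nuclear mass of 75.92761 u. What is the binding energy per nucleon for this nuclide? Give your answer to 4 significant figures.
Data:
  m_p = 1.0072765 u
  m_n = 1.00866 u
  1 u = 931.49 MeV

With 35 protons and 41 neutrons (A = 76):
Σm = 35·m_p + 41·m_n = 35.2546775 + 41.35506 = 76.6097375 u
Δm = 76.6097375 − 75.92761 = 0.6821275 u
E_B = 0.6821275 × 931.49 = 635.395 MeV
Per nucleon: 635.395 / 76 = 8.360 MeV

8.360 MeV/nucleon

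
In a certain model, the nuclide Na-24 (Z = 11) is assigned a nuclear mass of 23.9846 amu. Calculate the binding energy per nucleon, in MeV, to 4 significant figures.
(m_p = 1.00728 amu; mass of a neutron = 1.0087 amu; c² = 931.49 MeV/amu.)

Total constituent mass: 11 × 1.00728 + 13 × 1.0087 = 24.19318 amu
Δm = 24.19318 − 23.9846 = 0.20858 amu
E_B = 0.20858 × 931.49 = 194.290 MeV
Dividing by A = 24 gives 8.095 MeV per nucleon.

8.095 MeV/nucleon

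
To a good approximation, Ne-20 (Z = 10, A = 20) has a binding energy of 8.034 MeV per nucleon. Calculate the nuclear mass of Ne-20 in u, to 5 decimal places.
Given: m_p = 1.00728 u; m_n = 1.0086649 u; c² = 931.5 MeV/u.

19.98695 u

Total binding energy = 20 × 8.034 = 160.680 MeV
Mass defect = 160.680 MeV / (931.5 MeV/u) = 0.1724960 u
Constituent mass = 10(1.00728) + 10(1.0086649) = 20.1594490 u
Nuclear mass = 20.1594490 − 0.1724960 = 19.9869530 u ≈ 19.98695 u (to 5 decimal places)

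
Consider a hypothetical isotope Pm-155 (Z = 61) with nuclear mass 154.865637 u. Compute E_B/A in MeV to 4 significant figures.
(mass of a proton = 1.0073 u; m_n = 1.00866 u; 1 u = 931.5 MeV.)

8.376 MeV/nucleon

With 61 protons and 94 neutrons (A = 155):
Mass of separated nucleons = 61(1.0073) + 94(1.00866) = 61.4453 + 94.81404 = 156.25934 u
Δm = 156.25934 − 154.865637 = 1.393703 u
Converting to energy: 1.393703 u × 931.5 MeV/u = 1298.23 MeV
Dividing by A = 155 gives 8.376 MeV per nucleon.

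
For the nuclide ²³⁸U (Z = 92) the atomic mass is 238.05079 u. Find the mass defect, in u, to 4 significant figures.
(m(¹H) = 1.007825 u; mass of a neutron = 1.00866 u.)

The nucleus contains 92 protons and 238 − 92 = 146 neutrons.
Σm = 92·m(¹H) + 146·m_n = 92.719900 + 147.26436 = 239.984260 u
Mass defect Δm = 239.984260 − 238.05079 = 1.933470 u

1.933 u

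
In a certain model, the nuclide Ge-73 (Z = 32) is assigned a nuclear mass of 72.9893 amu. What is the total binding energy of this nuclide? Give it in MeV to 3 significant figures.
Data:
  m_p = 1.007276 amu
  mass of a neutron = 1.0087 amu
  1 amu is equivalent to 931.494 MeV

559 MeV

With 32 protons and 41 neutrons (A = 73):
Total constituent mass: 32 × 1.007276 + 41 × 1.0087 = 73.589532 amu
Mass defect Δm = 73.589532 − 72.9893 = 0.600232 amu
E_B = 0.600232 × 931.494 = 559.113 MeV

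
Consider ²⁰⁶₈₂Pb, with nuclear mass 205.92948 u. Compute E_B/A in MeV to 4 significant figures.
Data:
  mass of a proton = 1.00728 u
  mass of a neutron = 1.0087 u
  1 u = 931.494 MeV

Σm = 82·m_p + 124·m_n = 82.59696 + 125.0788 = 207.67576 u
Δm = 207.67576 − 205.92948 = 1.74628 u
E_B = 1.74628 × 931.494 = 1626.65 MeV
BE/A = 1626.65 MeV / 206 = 7.896 MeV/nucleon

7.896 MeV/nucleon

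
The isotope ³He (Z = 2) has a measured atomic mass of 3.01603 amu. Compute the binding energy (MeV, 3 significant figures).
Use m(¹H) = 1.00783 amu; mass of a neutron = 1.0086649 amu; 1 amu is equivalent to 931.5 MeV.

7.73 MeV

The nucleus contains 2 protons and 3 − 2 = 1 neutrons.
Mass of separated nucleons = 2(1.00783) + 1(1.0086649) = 2.01566 + 1.0086649 = 3.0243249 amu
The mass defect is 3.0243249 − 3.01603 = 0.0082949 amu.
Binding energy = Δm·c² = 0.0082949 × 931.5 MeV/amu = 7.72670 MeV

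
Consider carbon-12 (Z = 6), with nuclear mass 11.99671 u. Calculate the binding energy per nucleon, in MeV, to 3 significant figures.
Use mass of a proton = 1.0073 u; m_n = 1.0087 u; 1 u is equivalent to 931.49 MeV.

Total constituent mass: 6 × 1.0073 + 6 × 1.0087 = 12.0960 u
Mass defect Δm = 12.0960 − 11.99671 = 0.09929 u
E_B = 0.09929 × 931.49 = 92.4876 MeV
BE/A = 92.4876 MeV / 12 = 7.707 MeV/nucleon

7.71 MeV/nucleon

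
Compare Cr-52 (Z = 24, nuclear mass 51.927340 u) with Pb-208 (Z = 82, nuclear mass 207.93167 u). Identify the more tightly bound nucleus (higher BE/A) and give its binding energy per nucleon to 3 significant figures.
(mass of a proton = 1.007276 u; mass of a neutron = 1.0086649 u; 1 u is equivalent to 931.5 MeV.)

Cr-52; 8.78 MeV/nucleon

Cr-52: Σm = 24(1.007276) + 28(1.0086649) = 52.4172412 u; Δm = 0.4899012 u; E_B = 456.34 MeV; E_B/A = 8.776 MeV
Pb-208: Σm = 82(1.007276) + 126(1.0086649) = 209.6884094 u; Δm = 1.7567394 u; E_B = 1636.4 MeV; E_B/A = 7.867 MeV
Cr-52 has the higher binding energy per nucleon, so it is the more tightly bound nucleus.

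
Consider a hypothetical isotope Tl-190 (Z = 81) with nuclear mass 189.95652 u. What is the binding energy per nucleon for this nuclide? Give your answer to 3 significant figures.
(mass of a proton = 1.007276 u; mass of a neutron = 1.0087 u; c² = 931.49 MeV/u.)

The nucleus contains 81 protons and 190 − 81 = 109 neutrons.
Mass of separated nucleons = 81(1.007276) + 109(1.0087) = 81.589356 + 109.9483 = 191.537656 u
Mass defect Δm = 191.537656 − 189.95652 = 1.581136 u
Binding energy = Δm·c² = 1.581136 × 931.49 MeV/u = 1472.81 MeV
Dividing by A = 190 gives 7.752 MeV per nucleon.

7.75 MeV/nucleon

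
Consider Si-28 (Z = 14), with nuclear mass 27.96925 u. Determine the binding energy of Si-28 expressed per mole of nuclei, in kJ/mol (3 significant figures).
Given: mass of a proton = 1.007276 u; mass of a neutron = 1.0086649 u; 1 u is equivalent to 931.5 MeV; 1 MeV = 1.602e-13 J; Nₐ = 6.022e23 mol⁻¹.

With 14 protons and 14 neutrons (A = 28):
Σm = 14·m_p + 14·m_n = 14.101864 + 14.1213086 = 28.2231726 u
Δm = 28.2231726 − 27.96925 = 0.2539226 u
E_B = 0.2539226 × 931.5 = 236.529 MeV
Per nucleus in joules: 236.529 MeV × 1.602e-13 J/MeV = 3.7892e-11 J
Per mole: 3.7892e-11 J × 6.022e23 mol⁻¹ = 2.2819e+13 J/mol

2.28e+10 kJ/mol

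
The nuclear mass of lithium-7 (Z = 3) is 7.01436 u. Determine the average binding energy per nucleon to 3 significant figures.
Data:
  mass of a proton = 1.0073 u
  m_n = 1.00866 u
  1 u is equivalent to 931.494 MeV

5.61 MeV/nucleon

With 3 protons and 4 neutrons (A = 7):
Total constituent mass: 3 × 1.0073 + 4 × 1.00866 = 7.05654 u
Mass defect Δm = 7.05654 − 7.01436 = 0.04218 u
E_B = 0.04218 × 931.494 = 39.2904 MeV
Per nucleon: 39.2904 / 7 = 5.613 MeV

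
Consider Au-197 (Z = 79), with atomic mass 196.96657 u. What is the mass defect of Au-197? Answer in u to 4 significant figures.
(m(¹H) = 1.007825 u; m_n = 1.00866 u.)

With 79 protons and 118 neutrons (A = 197):
Σm = 79·m(¹H) + 118·m_n = 79.618175 + 119.02188 = 198.640055 u
Mass defect Δm = 198.640055 − 196.96657 = 1.673485 u

1.673 u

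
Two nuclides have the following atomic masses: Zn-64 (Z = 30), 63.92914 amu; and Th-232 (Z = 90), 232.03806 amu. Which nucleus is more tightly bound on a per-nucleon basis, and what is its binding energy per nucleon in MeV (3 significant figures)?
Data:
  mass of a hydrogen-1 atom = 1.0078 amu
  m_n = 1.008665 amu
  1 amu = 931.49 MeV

Zn-64: Σm = 30(1.0078) + 34(1.008665) = 64.528610 amu; Δm = 0.599470 amu; E_B = 558.40 MeV; E_B/A = 8.725 MeV
Th-232: Σm = 90(1.0078) + 142(1.008665) = 233.932430 amu; Δm = 1.894370 amu; E_B = 1764.6 MeV; E_B/A = 7.606 MeV
Zn-64 has the higher binding energy per nucleon, so it is the more tightly bound nucleus.

Zn-64; 8.73 MeV/nucleon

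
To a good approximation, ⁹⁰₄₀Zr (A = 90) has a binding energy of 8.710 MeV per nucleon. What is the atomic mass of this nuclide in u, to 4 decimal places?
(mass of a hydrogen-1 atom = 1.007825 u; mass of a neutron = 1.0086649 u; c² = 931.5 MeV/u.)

Total binding energy = 90 × 8.710 = 783.900 MeV
Mass defect = 783.900 MeV / (931.5 MeV/u) = 0.841546 u
Constituent mass = 40(1.007825) + 50(1.0086649) = 90.7462450 u
Atomic mass = 90.7462450 − 0.841546 = 89.9046990 u ≈ 89.9047 u (to 4 decimal places)

89.9047 u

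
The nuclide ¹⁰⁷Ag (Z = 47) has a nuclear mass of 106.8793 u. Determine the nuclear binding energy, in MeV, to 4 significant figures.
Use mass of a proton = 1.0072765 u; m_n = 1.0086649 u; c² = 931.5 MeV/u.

With 47 protons and 60 neutrons (A = 107):
Mass of separated nucleons = 47(1.0072765) + 60(1.0086649) = 47.3419955 + 60.5198940 = 107.8618895 u
Δm = 107.8618895 − 106.8793 = 0.9825895 u
Converting to energy: 0.9825895 u × 931.5 MeV/u = 915.282 MeV

915.3 MeV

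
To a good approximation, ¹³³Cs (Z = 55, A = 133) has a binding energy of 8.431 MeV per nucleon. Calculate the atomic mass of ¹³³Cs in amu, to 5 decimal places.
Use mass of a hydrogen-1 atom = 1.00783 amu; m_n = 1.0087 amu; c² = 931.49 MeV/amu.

Total binding energy = 133 × 8.431 = 1121.323 MeV
Mass defect = 1121.323 MeV / (931.49 MeV/amu) = 1.2037950 amu
Constituent mass = 55(1.00783) + 78(1.0087) = 134.10925 amu
Atomic mass = 134.10925 − 1.2037950 = 132.9054550 amu ≈ 132.90546 amu (to 5 decimal places)

132.90546 amu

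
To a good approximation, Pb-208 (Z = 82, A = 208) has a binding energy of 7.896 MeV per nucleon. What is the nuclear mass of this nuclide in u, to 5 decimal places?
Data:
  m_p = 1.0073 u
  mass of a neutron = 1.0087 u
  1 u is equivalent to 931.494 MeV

207.93165 u

Total binding energy = 208 × 7.896 = 1642.368 MeV
Mass defect = 1642.368 MeV / (931.494 MeV/u) = 1.7631547 u
Constituent mass = 82(1.0073) + 126(1.0087) = 209.6948 u
Nuclear mass = 209.6948 − 1.7631547 = 207.9316453 u ≈ 207.93165 u (to 5 decimal places)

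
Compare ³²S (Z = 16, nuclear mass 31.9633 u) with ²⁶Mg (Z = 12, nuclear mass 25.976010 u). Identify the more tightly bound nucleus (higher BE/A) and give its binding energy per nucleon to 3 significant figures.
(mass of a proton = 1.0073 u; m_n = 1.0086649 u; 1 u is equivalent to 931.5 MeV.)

³²S; 8.50 MeV/nucleon

³²S: Σm = 16(1.0073) + 16(1.0086649) = 32.2554384 u; Δm = 0.2921384 u; E_B = 272.13 MeV; E_B/A = 8.504 MeV
²⁶Mg: Σm = 12(1.0073) + 14(1.0086649) = 26.2089086 u; Δm = 0.2328986 u; E_B = 216.95 MeV; E_B/A = 8.344 MeV
³²S has the higher binding energy per nucleon, so it is the more tightly bound nucleus.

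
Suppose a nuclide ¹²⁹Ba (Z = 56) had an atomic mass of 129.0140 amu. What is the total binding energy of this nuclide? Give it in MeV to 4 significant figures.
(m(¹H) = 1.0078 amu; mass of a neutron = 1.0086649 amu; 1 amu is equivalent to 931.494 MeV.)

The nucleus contains 56 protons and 129 − 56 = 73 neutrons.
Σm = 56·m(¹H) + 73·m_n = 56.4368 + 73.6325377 = 130.0693377 amu
The mass defect is 130.0693377 − 129.0140 = 1.0553377 amu.
E_B = 1.0553377 × 931.494 = 983.041 MeV

983.0 MeV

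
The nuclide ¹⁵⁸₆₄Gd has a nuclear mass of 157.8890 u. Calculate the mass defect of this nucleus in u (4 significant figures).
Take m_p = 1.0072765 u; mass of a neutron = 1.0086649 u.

1.391 u

With 64 protons and 94 neutrons (A = 158):
Σm = 64·m_p + 94·m_n = 64.4656960 + 94.8145006 = 159.2801966 u
Δm = 159.2801966 − 157.8890 = 1.3911966 u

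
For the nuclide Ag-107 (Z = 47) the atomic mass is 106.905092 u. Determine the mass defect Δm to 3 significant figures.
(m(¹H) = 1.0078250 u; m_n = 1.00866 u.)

0.982 u

Z = 47, so N = A − Z = 107 − 47 = 60.
Mass of separated nucleons = 47(1.0078250) + 60(1.00866) = 47.3677750 + 60.51960 = 107.8873750 u
Δm = 107.8873750 − 106.905092 = 0.9822830 u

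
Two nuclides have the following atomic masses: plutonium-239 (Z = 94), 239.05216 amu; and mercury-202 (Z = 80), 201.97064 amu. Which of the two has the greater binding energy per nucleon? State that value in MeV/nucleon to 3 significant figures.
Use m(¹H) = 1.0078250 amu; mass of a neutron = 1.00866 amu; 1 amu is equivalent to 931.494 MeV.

mercury-202; 7.89 MeV/nucleon

plutonium-239: Σm = 94(1.0078250) + 145(1.00866) = 240.9912500 amu; Δm = 1.9390900 amu; E_B = 1806.3 MeV; E_B/A = 7.558 MeV
mercury-202: Σm = 80(1.0078250) + 122(1.00866) = 203.6825200 amu; Δm = 1.7118800 amu; E_B = 1594.6 MeV; E_B/A = 7.894 MeV
mercury-202 has the higher binding energy per nucleon, so it is the more tightly bound nucleus.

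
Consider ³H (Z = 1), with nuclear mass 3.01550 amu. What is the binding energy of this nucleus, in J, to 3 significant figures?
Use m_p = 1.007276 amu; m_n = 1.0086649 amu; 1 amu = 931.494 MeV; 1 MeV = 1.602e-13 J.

The nucleus contains 1 protons and 3 − 1 = 2 neutrons.
Total constituent mass: 1 × 1.007276 + 2 × 1.0086649 = 3.0246058 amu
Mass defect Δm = 3.0246058 − 3.01550 = 0.0091058 amu
Converting to energy: 0.0091058 amu × 931.494 MeV/amu = 8.48200 MeV
In joules: 8.48200 MeV × 1.602e-13 J/MeV = 1.3588e-12 J

1.36e-12 J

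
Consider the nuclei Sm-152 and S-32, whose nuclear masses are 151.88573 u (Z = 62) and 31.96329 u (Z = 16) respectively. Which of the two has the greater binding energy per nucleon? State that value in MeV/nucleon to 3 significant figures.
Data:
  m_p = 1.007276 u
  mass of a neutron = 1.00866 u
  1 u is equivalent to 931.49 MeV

Sm-152: Σm = 62(1.007276) + 90(1.00866) = 153.230512 u; Δm = 1.344782 u; E_B = 1252.7 MeV; E_B/A = 8.241 MeV
S-32: Σm = 16(1.007276) + 16(1.00866) = 32.254976 u; Δm = 0.291686 u; E_B = 271.70 MeV; E_B/A = 8.491 MeV
S-32 has the higher binding energy per nucleon, so it is the more tightly bound nucleus.

S-32; 8.49 MeV/nucleon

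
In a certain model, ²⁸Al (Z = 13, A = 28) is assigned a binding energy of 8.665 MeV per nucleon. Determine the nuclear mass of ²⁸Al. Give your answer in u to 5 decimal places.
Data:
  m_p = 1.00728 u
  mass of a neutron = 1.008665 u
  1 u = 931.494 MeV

Total binding energy = 28 × 8.665 = 242.620 MeV
Mass defect = 242.620 MeV / (931.494 MeV/u) = 0.2604633 u
Constituent mass = 13(1.00728) + 15(1.008665) = 28.224615 u
Nuclear mass = 28.224615 − 0.2604633 = 27.9641517 u ≈ 27.96415 u (to 5 decimal places)

27.96415 u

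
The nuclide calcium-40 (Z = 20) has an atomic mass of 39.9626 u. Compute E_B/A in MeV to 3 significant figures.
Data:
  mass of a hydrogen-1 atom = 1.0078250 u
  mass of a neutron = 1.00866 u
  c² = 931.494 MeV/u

8.55 MeV/nucleon

With 20 protons and 20 neutrons (A = 40):
Total constituent mass: 20 × 1.0078250 + 20 × 1.00866 = 40.3297000 u
The mass defect is 40.3297000 − 39.9626 = 0.3671000 u.
Binding energy = Δm·c² = 0.3671000 × 931.494 MeV/u = 341.951 MeV
Per nucleon: 341.951 / 40 = 8.549 MeV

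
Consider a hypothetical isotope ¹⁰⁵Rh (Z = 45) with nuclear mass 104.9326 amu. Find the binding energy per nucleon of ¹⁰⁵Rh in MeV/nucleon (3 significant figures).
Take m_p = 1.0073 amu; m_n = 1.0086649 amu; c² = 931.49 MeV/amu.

8.12 MeV/nucleon

The nucleus contains 45 protons and 105 − 45 = 60 neutrons.
Total constituent mass: 45 × 1.0073 + 60 × 1.0086649 = 105.8483940 amu
Δm = 105.8483940 − 104.9326 = 0.9157940 amu
Converting to energy: 0.9157940 amu × 931.49 MeV/amu = 853.053 MeV
BE/A = 853.053 MeV / 105 = 8.124 MeV/nucleon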